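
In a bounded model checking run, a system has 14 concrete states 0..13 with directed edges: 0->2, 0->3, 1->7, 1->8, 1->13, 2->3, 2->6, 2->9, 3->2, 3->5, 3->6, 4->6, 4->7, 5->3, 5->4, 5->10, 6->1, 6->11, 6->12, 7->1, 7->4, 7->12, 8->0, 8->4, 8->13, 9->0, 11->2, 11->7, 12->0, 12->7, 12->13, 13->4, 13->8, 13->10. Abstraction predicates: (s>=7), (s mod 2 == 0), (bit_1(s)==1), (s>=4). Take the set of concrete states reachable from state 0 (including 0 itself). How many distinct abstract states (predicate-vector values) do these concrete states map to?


BFS from 0:
Concrete reachable: {0, 1, 2, 3, 4, 5, 6, 7, 8, 9, 10, 11, 12, 13}
Abstract via predicates (s>=7), (s mod 2 == 0), (bit_1(s)==1), (s>=4):
  (0,0,0,0) <- {1}
  (0,0,0,1) <- {5}
  (0,0,1,0) <- {3}
  (0,1,0,0) <- {0}
  (0,1,0,1) <- {4}
  (0,1,1,0) <- {2}
  (0,1,1,1) <- {6}
  (1,0,0,1) <- {9, 13}
  (1,0,1,1) <- {7, 11}
  (1,1,0,1) <- {8, 12}
  (1,1,1,1) <- {10}
Distinct abstract states = 11

11


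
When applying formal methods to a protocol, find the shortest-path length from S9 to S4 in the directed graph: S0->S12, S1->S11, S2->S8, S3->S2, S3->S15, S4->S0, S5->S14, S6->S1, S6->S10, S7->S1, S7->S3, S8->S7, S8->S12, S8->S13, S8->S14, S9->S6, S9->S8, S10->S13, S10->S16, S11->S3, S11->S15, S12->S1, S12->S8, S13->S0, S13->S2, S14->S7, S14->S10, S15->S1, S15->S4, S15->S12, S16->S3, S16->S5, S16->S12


BFS layer-by-layer from S9:
  dist 0: {S9}
  dist 1: {S6, S8}
  dist 2: {S1, S7, S10, S12, S13, S14}
  dist 3: {S0, S2, S3, S11, S16}
  dist 4: {S5, S15}
  dist 5: {S4}
  -> S4 reached at distance 5
Shortest path length = 5

5


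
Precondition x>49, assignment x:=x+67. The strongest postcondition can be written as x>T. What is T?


Formula: sp(P, x:=E) = exists old_x. (x = E[old_x/x]) AND P[old_x/x] (old_x is the value of x before the assignment; eliminate old_x by solving x = E[old_x/x] for old_x)
Step 1: Precondition P: x>49, i.e. old_x > 49
Step 2: Assignment gives x = old_x + 67, so old_x = x - 67
Step 3: Substitute into P: x - 67 > 49
Step 4: Simplify: x > 49+67 = 116

116


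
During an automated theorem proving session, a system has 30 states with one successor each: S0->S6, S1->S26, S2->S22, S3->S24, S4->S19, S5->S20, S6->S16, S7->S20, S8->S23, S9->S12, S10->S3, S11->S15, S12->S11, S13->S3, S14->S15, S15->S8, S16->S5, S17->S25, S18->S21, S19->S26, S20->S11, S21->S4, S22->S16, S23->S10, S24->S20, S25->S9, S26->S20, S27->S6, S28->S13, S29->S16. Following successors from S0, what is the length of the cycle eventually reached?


Trace from S0 until a state repeats:
  S0 -> S6 -> S16 -> S5 -> S20 -> S11 -> S15 -> S8 -> S23 -> S10 -> S3 -> S24 -> S20
S20 first seen at step 4, revisited at step 12.
Cycle length = 12 - 4 = 8

8


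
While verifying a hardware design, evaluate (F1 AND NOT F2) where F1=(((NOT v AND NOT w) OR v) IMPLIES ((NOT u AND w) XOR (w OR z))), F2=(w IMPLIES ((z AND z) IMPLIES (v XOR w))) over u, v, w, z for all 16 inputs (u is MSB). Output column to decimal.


F1 = (((NOT v AND NOT w) OR v) IMPLIES ((NOT u AND w) XOR (w OR z)))
F2 = (w IMPLIES ((z AND z) IMPLIES (v XOR w)))
Counterexample to F1=>F2 is where F1=1 and F2=0.
Evaluate each row (bits = u,v,w,z, MSB first):
  row 0 [0000]: F1=0 F2=1 -> F1&~F2 -> 0
  row 1 [0001]: F1=1 F2=1 -> F1&~F2 -> 0
  row 2 [0010]: F1=1 F2=1 -> F1&~F2 -> 0
  row 3 [0011]: F1=1 F2=1 -> F1&~F2 -> 0
  row 4 [0100]: F1=0 F2=1 -> F1&~F2 -> 0
  row 5 [0101]: F1=1 F2=1 -> F1&~F2 -> 0
  row 6 [0110]: F1=0 F2=1 -> F1&~F2 -> 0
  row 7 [0111]: F1=0 F2=0 -> F1&~F2 -> 0
  row 8 [1000]: F1=0 F2=1 -> F1&~F2 -> 0
  row 9 [1001]: F1=1 F2=1 -> F1&~F2 -> 0
  row 10 [1010]: F1=1 F2=1 -> F1&~F2 -> 0
  row 11 [1011]: F1=1 F2=1 -> F1&~F2 -> 0
  row 12 [1100]: F1=0 F2=1 -> F1&~F2 -> 0
  row 13 [1101]: F1=1 F2=1 -> F1&~F2 -> 0
  row 14 [1110]: F1=1 F2=1 -> F1&~F2 -> 0
  row 15 [1111]: F1=1 F2=0 -> F1&~F2 -> 1
Full result column, 4 rows per line (u,v fixed per line; w,z runs 00..11 left to right):
  rows 0-3 [u,v=00]: 0000  = hex 0
  rows 4-7 [u,v=01]: 0000  = hex 0
  rows 8-11 [u,v=10]: 0000  = hex 0
  rows 12-15 [u,v=11]: 0001  = hex 1
Counterexample vector (row 0 .. row 15) = 0000000000000001
Output column grouped in 4s = 0000 0000 0000 0001 = 0x0001
Convert to decimal digit by digit (value = value*16 + digit):
  0 -> 0
  0*16 + 0 = 0
  0*16 + 0 = 0
  0*16 + 1 = 1
Decimal = 1

1


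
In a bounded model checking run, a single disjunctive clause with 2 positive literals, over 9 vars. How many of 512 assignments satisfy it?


Step 1: Total=2^9=512
Step 2: Unsat when all 2 false: 2^7=128
Step 3: Sat=512-128=384

384


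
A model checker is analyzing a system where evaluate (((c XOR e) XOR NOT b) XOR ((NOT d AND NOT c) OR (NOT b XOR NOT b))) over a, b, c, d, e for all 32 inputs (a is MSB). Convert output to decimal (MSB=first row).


Formula: (((c XOR e) XOR NOT b) XOR ((NOT d AND NOT c) OR (NOT b XOR NOT b))) over a, b, c, d, e (32 rows)
Evaluate each row (bits = a,b,c,d,e, MSB first):
  row 0 [00000]: (((0 XOR 0) XOR NOT 0) XOR ((NOT 0 AND NOT 0) OR (NOT 0 XOR NOT 0))) -> 0
  row 1 [00001]: (((0 XOR 1) XOR NOT 0) XOR ((NOT 0 AND NOT 0) OR (NOT 0 XOR NOT 0))) -> 1
  row 2 [00010]: (((0 XOR 0) XOR NOT 0) XOR ((NOT 1 AND NOT 0) OR (NOT 0 XOR NOT 0))) -> 1
  row 3 [00011]: (((0 XOR 1) XOR NOT 0) XOR ((NOT 1 AND NOT 0) OR (NOT 0 XOR NOT 0))) -> 0
  row 4 [00100]: (((1 XOR 0) XOR NOT 0) XOR ((NOT 0 AND NOT 1) OR (NOT 0 XOR NOT 0))) -> 0
  row 5 [00101]: (((1 XOR 1) XOR NOT 0) XOR ((NOT 0 AND NOT 1) OR (NOT 0 XOR NOT 0))) -> 1
  row 6 [00110]: (((1 XOR 0) XOR NOT 0) XOR ((NOT 1 AND NOT 1) OR (NOT 0 XOR NOT 0))) -> 0
  row 7 [00111]: (((1 XOR 1) XOR NOT 0) XOR ((NOT 1 AND NOT 1) OR (NOT 0 XOR NOT 0))) -> 1
  row 8 [01000]: (((0 XOR 0) XOR NOT 1) XOR ((NOT 0 AND NOT 0) OR (NOT 1 XOR NOT 1))) -> 1
  row 9 [01001]: (((0 XOR 1) XOR NOT 1) XOR ((NOT 0 AND NOT 0) OR (NOT 1 XOR NOT 1))) -> 0
  row 10 [01010]: (((0 XOR 0) XOR NOT 1) XOR ((NOT 1 AND NOT 0) OR (NOT 1 XOR NOT 1))) -> 0
  row 11 [01011]: (((0 XOR 1) XOR NOT 1) XOR ((NOT 1 AND NOT 0) OR (NOT 1 XOR NOT 1))) -> 1
  row 12 [01100]: (((1 XOR 0) XOR NOT 1) XOR ((NOT 0 AND NOT 1) OR (NOT 1 XOR NOT 1))) -> 1
  row 13 [01101]: (((1 XOR 1) XOR NOT 1) XOR ((NOT 0 AND NOT 1) OR (NOT 1 XOR NOT 1))) -> 0
  row 14 [01110]: (((1 XOR 0) XOR NOT 1) XOR ((NOT 1 AND NOT 1) OR (NOT 1 XOR NOT 1))) -> 1
  row 15 [01111]: (((1 XOR 1) XOR NOT 1) XOR ((NOT 1 AND NOT 1) OR (NOT 1 XOR NOT 1))) -> 0
  row 16 [10000]: (((0 XOR 0) XOR NOT 0) XOR ((NOT 0 AND NOT 0) OR (NOT 0 XOR NOT 0))) -> 0
  row 17 [10001]: (((0 XOR 1) XOR NOT 0) XOR ((NOT 0 AND NOT 0) OR (NOT 0 XOR NOT 0))) -> 1
  row 18 [10010]: (((0 XOR 0) XOR NOT 0) XOR ((NOT 1 AND NOT 0) OR (NOT 0 XOR NOT 0))) -> 1
  row 19 [10011]: (((0 XOR 1) XOR NOT 0) XOR ((NOT 1 AND NOT 0) OR (NOT 0 XOR NOT 0))) -> 0
  row 20 [10100]: (((1 XOR 0) XOR NOT 0) XOR ((NOT 0 AND NOT 1) OR (NOT 0 XOR NOT 0))) -> 0
  row 21 [10101]: (((1 XOR 1) XOR NOT 0) XOR ((NOT 0 AND NOT 1) OR (NOT 0 XOR NOT 0))) -> 1
  row 22 [10110]: (((1 XOR 0) XOR NOT 0) XOR ((NOT 1 AND NOT 1) OR (NOT 0 XOR NOT 0))) -> 0
  row 23 [10111]: (((1 XOR 1) XOR NOT 0) XOR ((NOT 1 AND NOT 1) OR (NOT 0 XOR NOT 0))) -> 1
  row 24 [11000]: (((0 XOR 0) XOR NOT 1) XOR ((NOT 0 AND NOT 0) OR (NOT 1 XOR NOT 1))) -> 1
  row 25 [11001]: (((0 XOR 1) XOR NOT 1) XOR ((NOT 0 AND NOT 0) OR (NOT 1 XOR NOT 1))) -> 0
  row 26 [11010]: (((0 XOR 0) XOR NOT 1) XOR ((NOT 1 AND NOT 0) OR (NOT 1 XOR NOT 1))) -> 0
  row 27 [11011]: (((0 XOR 1) XOR NOT 1) XOR ((NOT 1 AND NOT 0) OR (NOT 1 XOR NOT 1))) -> 1
  row 28 [11100]: (((1 XOR 0) XOR NOT 1) XOR ((NOT 0 AND NOT 1) OR (NOT 1 XOR NOT 1))) -> 1
  row 29 [11101]: (((1 XOR 1) XOR NOT 1) XOR ((NOT 0 AND NOT 1) OR (NOT 1 XOR NOT 1))) -> 0
  row 30 [11110]: (((1 XOR 0) XOR NOT 1) XOR ((NOT 1 AND NOT 1) OR (NOT 1 XOR NOT 1))) -> 1
  row 31 [11111]: (((1 XOR 1) XOR NOT 1) XOR ((NOT 1 AND NOT 1) OR (NOT 1 XOR NOT 1))) -> 0
Full result column, 4 rows per line (a,b,c fixed per line; d,e runs 00..11 left to right):
  rows 0-3 [a,b,c=000]: 0110  = hex 6
  rows 4-7 [a,b,c=001]: 0101  = hex 5
  rows 8-11 [a,b,c=010]: 1001  = hex 9
  rows 12-15 [a,b,c=011]: 1010  = hex A
  rows 16-19 [a,b,c=100]: 0110  = hex 6
  rows 20-23 [a,b,c=101]: 0101  = hex 5
  rows 24-27 [a,b,c=110]: 1001  = hex 9
  rows 28-31 [a,b,c=111]: 1010  = hex A
Output column (row 0 .. row 31) = 01100101100110100110010110011010
Output column grouped in 4s = 0110 0101 1001 1010 0110 0101 1001 1010 = 0x659A659A
Convert to decimal digit by digit (value = value*16 + digit):
  6 -> 6
  6*16 + 5 = 101
  101*16 + 9 = 1625
  1625*16 + 10 (A) = 26010
  26010*16 + 6 = 416166
  416166*16 + 5 = 6658661
  6658661*16 + 9 = 106538585
  106538585*16 + 10 (A) = 1704617370
Decimal = 1704617370

1704617370


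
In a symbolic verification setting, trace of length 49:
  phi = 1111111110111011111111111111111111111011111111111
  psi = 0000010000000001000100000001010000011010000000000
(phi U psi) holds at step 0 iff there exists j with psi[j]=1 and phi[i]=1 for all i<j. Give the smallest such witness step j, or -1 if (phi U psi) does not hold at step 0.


(phi U psi) at 0: need smallest j with psi[j]=1 and phi[i]=1 for all i in [0,j).
Scan from step 0:
  step 0: phi=1, psi=0 -> continue
  step 1: phi=1, psi=0 -> continue
  step 2: phi=1, psi=0 -> continue
  step 3: phi=1, psi=0 -> continue
  step 5: psi=1 and phi held for [0,5) -> witness found
Witness step = 5

5


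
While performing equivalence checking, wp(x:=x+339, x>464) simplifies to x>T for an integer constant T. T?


Formula: wp(x:=E, P) = P[E/x] (substitute E for x in postcondition)
Step 1: Postcondition: x>464
Step 2: Substitute x+339 for x: x+339>464
Step 3: Solve for x: x > 464-339 = 125

125


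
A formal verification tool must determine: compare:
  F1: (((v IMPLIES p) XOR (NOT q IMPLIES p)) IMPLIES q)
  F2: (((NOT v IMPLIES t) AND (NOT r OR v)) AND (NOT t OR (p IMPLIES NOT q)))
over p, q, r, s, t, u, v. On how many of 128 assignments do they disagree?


F1 = (((v IMPLIES p) XOR (NOT q IMPLIES p)) IMPLIES q)
F2 = (((NOT v IMPLIES t) AND (NOT r OR v)) AND (NOT t OR (p IMPLIES NOT q)))
Evaluate both on each of 128 rows (bits = p,q,r,s,t,u,v):
  row 0 [0000000]: F1=0 F2=0 -> 0
  row 1 [0000001]: F1=1 F2=1 -> 0
  row 2 [0000010]: F1=0 F2=0 -> 0
  row 3 [0000011]: F1=1 F2=1 -> 0
  row 4 [0000100]: F1=0 F2=1 (differ) -> 1
  (every remaining row is evaluated the same way; all 128 results are listed next)
Full result column, 8 rows per line (p,q,r,s fixed per line; t,u,v runs 000..111 left to right):
  rows 0-7 [p,q,r,s=0000]: 00001010  (ones: 2)
  rows 8-15 [p,q,r,s=0001]: 00001010  (ones: 2)
  rows 16-23 [p,q,r,s=0010]: 00000000  (ones: 0)
  rows 24-31 [p,q,r,s=0011]: 00000000  (ones: 0)
  rows 32-39 [p,q,r,s=0100]: 10100000  (ones: 2)
  rows 40-47 [p,q,r,s=0101]: 10100000  (ones: 2)
  rows 48-55 [p,q,r,s=0110]: 10101010  (ones: 4)
  rows 56-63 [p,q,r,s=0111]: 10101010  (ones: 4)
  rows 64-71 [p,q,r,s=1000]: 10100000  (ones: 2)
  rows 72-79 [p,q,r,s=1001]: 10100000  (ones: 2)
  rows 80-87 [p,q,r,s=1010]: 10101010  (ones: 4)
  rows 88-95 [p,q,r,s=1011]: 10101010  (ones: 4)
  rows 96-103 [p,q,r,s=1100]: 10101111  (ones: 6)
  rows 104-111 [p,q,r,s=1101]: 10101111  (ones: 6)
  rows 112-119 [p,q,r,s=1110]: 10101111  (ones: 6)
  rows 120-127 [p,q,r,s=1111]: 10101111  (ones: 6)
Disagreements = 2+2+0+0+2+2+4+4+2+2+4+4+6+6+6+6 = 52

52


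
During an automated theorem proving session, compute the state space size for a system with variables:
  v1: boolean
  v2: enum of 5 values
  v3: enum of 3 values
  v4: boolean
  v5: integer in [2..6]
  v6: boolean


State space = product of domain sizes of all variables.
Domain sizes:
  v1 (boolean): 2
  v2 (enum of 5 values): 5
  v3 (enum of 3 values): 3
  v4 (boolean): 2
  v5 (integer in [2..6]): 5
  v6 (boolean): 2
Product = 2 * 5 * 3 * 2 * 5 * 2 = 600

600


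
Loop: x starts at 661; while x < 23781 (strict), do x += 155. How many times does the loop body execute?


Step 1: x goes from 661 toward 23781 by 155; the body runs while x<23781, so iterations = ceil((bound-start)/step)
Step 2: Distance=23120
Step 3: ceil(23120/155)=150

150


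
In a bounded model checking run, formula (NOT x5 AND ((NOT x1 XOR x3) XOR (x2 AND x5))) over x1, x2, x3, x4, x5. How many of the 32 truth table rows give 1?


Formula: (NOT x5 AND ((NOT x1 XOR x3) XOR (x2 AND x5))) over 5 vars (32 rows)
Evaluate each row (x1, x2, x3, x4, x5 as bits, MSB first):
  row 0 [00000]: (NOT 0 AND ((NOT 0 XOR 0) XOR (0 AND 0))) -> 1
  row 1 [00001]: (NOT 1 AND ((NOT 0 XOR 0) XOR (0 AND 1))) -> 0
  row 2 [00010]: (NOT 0 AND ((NOT 0 XOR 0) XOR (0 AND 0))) -> 1
  row 3 [00011]: (NOT 1 AND ((NOT 0 XOR 0) XOR (0 AND 1))) -> 0
  row 4 [00100]: (NOT 0 AND ((NOT 0 XOR 1) XOR (0 AND 0))) -> 0
  row 5 [00101]: (NOT 1 AND ((NOT 0 XOR 1) XOR (0 AND 1))) -> 0
  row 6 [00110]: (NOT 0 AND ((NOT 0 XOR 1) XOR (0 AND 0))) -> 0
  row 7 [00111]: (NOT 1 AND ((NOT 0 XOR 1) XOR (0 AND 1))) -> 0
  row 8 [01000]: (NOT 0 AND ((NOT 0 XOR 0) XOR (1 AND 0))) -> 1
  row 9 [01001]: (NOT 1 AND ((NOT 0 XOR 0) XOR (1 AND 1))) -> 0
  row 10 [01010]: (NOT 0 AND ((NOT 0 XOR 0) XOR (1 AND 0))) -> 1
  row 11 [01011]: (NOT 1 AND ((NOT 0 XOR 0) XOR (1 AND 1))) -> 0
  row 12 [01100]: (NOT 0 AND ((NOT 0 XOR 1) XOR (1 AND 0))) -> 0
  row 13 [01101]: (NOT 1 AND ((NOT 0 XOR 1) XOR (1 AND 1))) -> 0
  row 14 [01110]: (NOT 0 AND ((NOT 0 XOR 1) XOR (1 AND 0))) -> 0
  row 15 [01111]: (NOT 1 AND ((NOT 0 XOR 1) XOR (1 AND 1))) -> 0
  row 16 [10000]: (NOT 0 AND ((NOT 1 XOR 0) XOR (0 AND 0))) -> 0
  row 17 [10001]: (NOT 1 AND ((NOT 1 XOR 0) XOR (0 AND 1))) -> 0
  row 18 [10010]: (NOT 0 AND ((NOT 1 XOR 0) XOR (0 AND 0))) -> 0
  row 19 [10011]: (NOT 1 AND ((NOT 1 XOR 0) XOR (0 AND 1))) -> 0
  row 20 [10100]: (NOT 0 AND ((NOT 1 XOR 1) XOR (0 AND 0))) -> 1
  row 21 [10101]: (NOT 1 AND ((NOT 1 XOR 1) XOR (0 AND 1))) -> 0
  row 22 [10110]: (NOT 0 AND ((NOT 1 XOR 1) XOR (0 AND 0))) -> 1
  row 23 [10111]: (NOT 1 AND ((NOT 1 XOR 1) XOR (0 AND 1))) -> 0
  row 24 [11000]: (NOT 0 AND ((NOT 1 XOR 0) XOR (1 AND 0))) -> 0
  row 25 [11001]: (NOT 1 AND ((NOT 1 XOR 0) XOR (1 AND 1))) -> 0
  row 26 [11010]: (NOT 0 AND ((NOT 1 XOR 0) XOR (1 AND 0))) -> 0
  row 27 [11011]: (NOT 1 AND ((NOT 1 XOR 0) XOR (1 AND 1))) -> 0
  row 28 [11100]: (NOT 0 AND ((NOT 1 XOR 1) XOR (1 AND 0))) -> 1
  row 29 [11101]: (NOT 1 AND ((NOT 1 XOR 1) XOR (1 AND 1))) -> 0
  row 30 [11110]: (NOT 0 AND ((NOT 1 XOR 1) XOR (1 AND 0))) -> 1
  row 31 [11111]: (NOT 1 AND ((NOT 1 XOR 1) XOR (1 AND 1))) -> 0
Full result column, 8 rows per line (x1,x2 fixed per line; x3,x4,x5 runs 000..111 left to right):
  rows 0-7 [x1,x2=00]: 10100000  (ones: 2)
  rows 8-15 [x1,x2=01]: 10100000  (ones: 2)
  rows 16-23 [x1,x2=10]: 00001010  (ones: 2)
  rows 24-31 [x1,x2=11]: 00001010  (ones: 2)
Count of 1-rows = 2+2+2+2 = 8

8


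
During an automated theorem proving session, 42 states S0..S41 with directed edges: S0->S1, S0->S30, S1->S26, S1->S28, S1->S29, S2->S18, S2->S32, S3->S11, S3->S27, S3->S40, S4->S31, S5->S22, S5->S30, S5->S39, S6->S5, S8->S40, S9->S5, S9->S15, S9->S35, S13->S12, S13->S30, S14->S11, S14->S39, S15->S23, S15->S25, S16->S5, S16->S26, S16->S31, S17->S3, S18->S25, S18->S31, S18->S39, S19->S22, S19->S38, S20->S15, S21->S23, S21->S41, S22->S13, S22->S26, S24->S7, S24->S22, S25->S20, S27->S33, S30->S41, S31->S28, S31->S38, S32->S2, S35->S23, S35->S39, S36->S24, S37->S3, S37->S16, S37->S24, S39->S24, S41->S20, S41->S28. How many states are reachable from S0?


BFS from S0:
  layer 0: {S0}
  layer 1: {S1, S30}
  layer 2: {S26, S28, S29, S41}
  layer 3: {S20}
  layer 4: {S15}
  layer 5: {S23, S25}
Reachable set: {S0, S1, S15, S20, S23, S25, S26, S28, S29, S30, S41}
Count = 11

11


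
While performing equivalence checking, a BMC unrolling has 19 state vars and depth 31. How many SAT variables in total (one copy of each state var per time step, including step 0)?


BMC unrolls to depth k, creating one copy of each state var for steps 0..k.
Step count = 31 + 1 = 32 (steps 0 through 31)
Vars per step = 19
Total = 19 * 32 = 608

608


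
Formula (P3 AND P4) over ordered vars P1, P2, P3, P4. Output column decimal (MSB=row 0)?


Formula: (P3 AND P4) over P1, P2, P3, P4 (16 rows)
Evaluate each row (bits = P1,P2,P3,P4, MSB first):
  row 0 [0000]: (0 AND 0) -> 0
  row 1 [0001]: (0 AND 1) -> 0
  row 2 [0010]: (1 AND 0) -> 0
  row 3 [0011]: (1 AND 1) -> 1
  row 4 [0100]: (0 AND 0) -> 0
  row 5 [0101]: (0 AND 1) -> 0
  row 6 [0110]: (1 AND 0) -> 0
  row 7 [0111]: (1 AND 1) -> 1
  row 8 [1000]: (0 AND 0) -> 0
  row 9 [1001]: (0 AND 1) -> 0
  row 10 [1010]: (1 AND 0) -> 0
  row 11 [1011]: (1 AND 1) -> 1
  row 12 [1100]: (0 AND 0) -> 0
  row 13 [1101]: (0 AND 1) -> 0
  row 14 [1110]: (1 AND 0) -> 0
  row 15 [1111]: (1 AND 1) -> 1
Full result column, 4 rows per line (P1,P2 fixed per line; P3,P4 runs 00..11 left to right):
  rows 0-3 [P1,P2=00]: 0001  = hex 1
  rows 4-7 [P1,P2=01]: 0001  = hex 1
  rows 8-11 [P1,P2=10]: 0001  = hex 1
  rows 12-15 [P1,P2=11]: 0001  = hex 1
Output column (row 0 .. row 15) = 0001000100010001
Output column grouped in 4s = 0001 0001 0001 0001 = 0x1111
Convert to decimal digit by digit (value = value*16 + digit):
  1 -> 1
  1*16 + 1 = 17
  17*16 + 1 = 273
  273*16 + 1 = 4369
Decimal = 4369

4369


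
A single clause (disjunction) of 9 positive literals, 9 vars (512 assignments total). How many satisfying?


Step 1: Total=2^9=512
Step 2: Unsat when all 9 false: 2^0=1
Step 3: Sat=512-1=511

511


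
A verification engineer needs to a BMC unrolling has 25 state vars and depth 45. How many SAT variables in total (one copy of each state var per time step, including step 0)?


BMC unrolls to depth k, creating one copy of each state var for steps 0..k.
Step count = 45 + 1 = 46 (steps 0 through 45)
Vars per step = 25
Total = 25 * 46 = 1150

1150


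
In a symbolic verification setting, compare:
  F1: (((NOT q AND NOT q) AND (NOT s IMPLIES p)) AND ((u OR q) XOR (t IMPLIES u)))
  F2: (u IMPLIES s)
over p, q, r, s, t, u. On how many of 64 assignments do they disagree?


F1 = (((NOT q AND NOT q) AND (NOT s IMPLIES p)) AND ((u OR q) XOR (t IMPLIES u)))
F2 = (u IMPLIES s)
Evaluate both on each of 64 rows (bits = p,q,r,s,t,u):
  row 0 [000000]: F1=0 F2=1 (differ) -> 1
  row 1 [000001]: F1=0 F2=0 -> 0
  row 2 [000010]: F1=0 F2=1 (differ) -> 1
  row 3 [000011]: F1=0 F2=0 -> 0
  row 4 [000100]: F1=1 F2=1 -> 0
  (every remaining row is evaluated the same way; all 64 results are listed next)
Full result column, 8 rows per line (p,q,r fixed per line; s,t,u runs 000..111 left to right):
  rows 0-7 [p,q,r=000]: 10100111  (ones: 5)
  rows 8-15 [p,q,r=001]: 10100111  (ones: 5)
  rows 16-23 [p,q,r=010]: 10101111  (ones: 6)
  rows 24-31 [p,q,r=011]: 10101111  (ones: 6)
  rows 32-39 [p,q,r=100]: 00100111  (ones: 4)
  rows 40-47 [p,q,r=101]: 00100111  (ones: 4)
  rows 48-55 [p,q,r=110]: 10101111  (ones: 6)
  rows 56-63 [p,q,r=111]: 10101111  (ones: 6)
Disagreements = 5+5+6+6+4+4+6+6 = 42

42


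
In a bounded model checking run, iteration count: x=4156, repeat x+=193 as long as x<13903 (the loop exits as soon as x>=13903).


Step 1: x goes from 4156 toward 13903 by 193; the body runs while x<13903, so iterations = ceil((bound-start)/step)
Step 2: Distance=9747
Step 3: ceil(9747/193)=51

51


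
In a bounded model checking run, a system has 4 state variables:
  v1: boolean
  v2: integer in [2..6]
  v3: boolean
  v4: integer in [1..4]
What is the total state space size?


State space = product of domain sizes of all variables.
Domain sizes:
  v1 (boolean): 2
  v2 (integer in [2..6]): 5
  v3 (boolean): 2
  v4 (integer in [1..4]): 4
Product = 2 * 5 * 2 * 4 = 80

80


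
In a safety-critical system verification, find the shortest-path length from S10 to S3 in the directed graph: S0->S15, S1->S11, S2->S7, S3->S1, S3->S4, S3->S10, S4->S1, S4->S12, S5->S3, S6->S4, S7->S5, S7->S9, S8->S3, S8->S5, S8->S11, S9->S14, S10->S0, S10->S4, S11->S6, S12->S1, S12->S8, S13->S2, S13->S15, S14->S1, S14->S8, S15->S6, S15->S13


BFS layer-by-layer from S10:
  dist 0: {S10}
  dist 1: {S0, S4}
  dist 2: {S1, S12, S15}
  dist 3: {S6, S8, S11, S13}
  dist 4: {S2, S3, S5}
  -> S3 reached at distance 4
Shortest path length = 4

4


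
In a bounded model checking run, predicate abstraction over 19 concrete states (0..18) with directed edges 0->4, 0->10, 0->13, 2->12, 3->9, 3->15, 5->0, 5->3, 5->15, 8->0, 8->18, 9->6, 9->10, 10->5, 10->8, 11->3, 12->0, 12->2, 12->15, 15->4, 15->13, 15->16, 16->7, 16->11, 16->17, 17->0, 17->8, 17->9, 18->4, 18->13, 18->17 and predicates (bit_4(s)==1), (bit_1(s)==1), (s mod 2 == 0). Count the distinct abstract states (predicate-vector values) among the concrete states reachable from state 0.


BFS from 0:
Concrete reachable: {0, 3, 4, 5, 6, 7, 8, 9, 10, 11, 13, 15, 16, 17, 18}
Abstract via predicates (bit_4(s)==1), (bit_1(s)==1), (s mod 2 == 0):
  (0,0,0) <- {5, 9, 13}
  (0,0,1) <- {0, 4, 8}
  (0,1,0) <- {3, 7, 11, 15}
  (0,1,1) <- {6, 10}
  (1,0,0) <- {17}
  (1,0,1) <- {16}
  (1,1,1) <- {18}
Distinct abstract states = 7

7


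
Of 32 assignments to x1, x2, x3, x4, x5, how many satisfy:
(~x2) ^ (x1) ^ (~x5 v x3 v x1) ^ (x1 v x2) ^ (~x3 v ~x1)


CNF with 5 clauses over 5 vars (32 assignments).
An assignment satisfies CNF iff every clause has >=1 true literal.
Check each row (bits = x1,x2,x3,x4,x5; clause T/F shown):
  row 0 [00000]: clauses=TFTFT -> 0
  row 1 [00001]: clauses=TFFFT -> 0
  row 2 [00010]: clauses=TFTFT -> 0
  row 3 [00011]: clauses=TFFFT -> 0
  row 4 [00100]: clauses=TFTFT -> 0
  row 5 [00101]: clauses=TFTFT -> 0
  row 6 [00110]: clauses=TFTFT -> 0
  row 7 [00111]: clauses=TFTFT -> 0
  row 8 [01000]: clauses=FFTTT -> 0
  row 9 [01001]: clauses=FFFTT -> 0
  row 10 [01010]: clauses=FFTTT -> 0
  row 11 [01011]: clauses=FFFTT -> 0
  row 12 [01100]: clauses=FFTTT -> 0
  row 13 [01101]: clauses=FFTTT -> 0
  row 14 [01110]: clauses=FFTTT -> 0
  row 15 [01111]: clauses=FFTTT -> 0
  row 16 [10000]: clauses=TTTTT -> 1
  row 17 [10001]: clauses=TTTTT -> 1
  row 18 [10010]: clauses=TTTTT -> 1
  row 19 [10011]: clauses=TTTTT -> 1
  row 20 [10100]: clauses=TTTTF -> 0
  row 21 [10101]: clauses=TTTTF -> 0
  row 22 [10110]: clauses=TTTTF -> 0
  row 23 [10111]: clauses=TTTTF -> 0
  row 24 [11000]: clauses=FTTTT -> 0
  row 25 [11001]: clauses=FTTTT -> 0
  row 26 [11010]: clauses=FTTTT -> 0
  row 27 [11011]: clauses=FTTTT -> 0
  row 28 [11100]: clauses=FTTTF -> 0
  row 29 [11101]: clauses=FTTTF -> 0
  row 30 [11110]: clauses=FTTTF -> 0
  row 31 [11111]: clauses=FTTTF -> 0
Full result column, 8 rows per line (x1,x2 fixed per line; x3,x4,x5 runs 000..111 left to right):
  rows 0-7 [x1,x2=00]: 00000000  (ones: 0)
  rows 8-15 [x1,x2=01]: 00000000  (ones: 0)
  rows 16-23 [x1,x2=10]: 11110000  (ones: 4)
  rows 24-31 [x1,x2=11]: 00000000  (ones: 0)
Satisfying assignments = 0+0+4+0 = 4

4


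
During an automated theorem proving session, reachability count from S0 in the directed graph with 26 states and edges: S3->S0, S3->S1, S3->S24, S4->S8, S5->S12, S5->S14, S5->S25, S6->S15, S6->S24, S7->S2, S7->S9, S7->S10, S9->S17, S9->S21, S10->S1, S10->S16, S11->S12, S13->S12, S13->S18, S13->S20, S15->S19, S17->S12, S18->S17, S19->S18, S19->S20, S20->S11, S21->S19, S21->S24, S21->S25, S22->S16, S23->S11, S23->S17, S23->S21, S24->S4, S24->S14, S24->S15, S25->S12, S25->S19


BFS from S0:
  layer 0: {S0}
Reachable set: {S0}
Count = 1

1


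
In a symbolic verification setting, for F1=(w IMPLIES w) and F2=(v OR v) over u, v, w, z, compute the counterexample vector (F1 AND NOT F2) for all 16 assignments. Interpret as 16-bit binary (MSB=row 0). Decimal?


F1 = (w IMPLIES w)
F2 = (v OR v)
Counterexample to F1=>F2 is where F1=1 and F2=0.
Evaluate each row (bits = u,v,w,z, MSB first):
  row 0 [0000]: F1=1 F2=0 -> F1&~F2 -> 1
  row 1 [0001]: F1=1 F2=0 -> F1&~F2 -> 1
  row 2 [0010]: F1=1 F2=0 -> F1&~F2 -> 1
  row 3 [0011]: F1=1 F2=0 -> F1&~F2 -> 1
  row 4 [0100]: F1=1 F2=1 -> F1&~F2 -> 0
  row 5 [0101]: F1=1 F2=1 -> F1&~F2 -> 0
  row 6 [0110]: F1=1 F2=1 -> F1&~F2 -> 0
  row 7 [0111]: F1=1 F2=1 -> F1&~F2 -> 0
  row 8 [1000]: F1=1 F2=0 -> F1&~F2 -> 1
  row 9 [1001]: F1=1 F2=0 -> F1&~F2 -> 1
  row 10 [1010]: F1=1 F2=0 -> F1&~F2 -> 1
  row 11 [1011]: F1=1 F2=0 -> F1&~F2 -> 1
  row 12 [1100]: F1=1 F2=1 -> F1&~F2 -> 0
  row 13 [1101]: F1=1 F2=1 -> F1&~F2 -> 0
  row 14 [1110]: F1=1 F2=1 -> F1&~F2 -> 0
  row 15 [1111]: F1=1 F2=1 -> F1&~F2 -> 0
Full result column, 4 rows per line (u,v fixed per line; w,z runs 00..11 left to right):
  rows 0-3 [u,v=00]: 1111  = hex F
  rows 4-7 [u,v=01]: 0000  = hex 0
  rows 8-11 [u,v=10]: 1111  = hex F
  rows 12-15 [u,v=11]: 0000  = hex 0
Counterexample vector (row 0 .. row 15) = 1111000011110000
Output column grouped in 4s = 1111 0000 1111 0000 = 0xF0F0
Convert to decimal digit by digit (value = value*16 + digit):
  F -> 15
  15*16 + 0 = 240
  240*16 + 15 (F) = 3855
  3855*16 + 0 = 61680
Decimal = 61680

61680


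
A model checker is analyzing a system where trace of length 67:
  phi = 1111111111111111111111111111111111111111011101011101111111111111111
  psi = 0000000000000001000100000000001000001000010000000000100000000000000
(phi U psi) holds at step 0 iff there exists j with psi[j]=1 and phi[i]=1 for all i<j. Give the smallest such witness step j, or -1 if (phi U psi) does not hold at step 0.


(phi U psi) at 0: need smallest j with psi[j]=1 and phi[i]=1 for all i in [0,j).
Scan from step 0:
  step 0: phi=1, psi=0 -> continue
  step 1: phi=1, psi=0 -> continue
  step 2: phi=1, psi=0 -> continue
  step 3: phi=1, psi=0 -> continue
  step 15: psi=1 and phi held for [0,15) -> witness found
Witness step = 15

15


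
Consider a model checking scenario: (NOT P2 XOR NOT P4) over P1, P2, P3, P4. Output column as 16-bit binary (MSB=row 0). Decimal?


Formula: (NOT P2 XOR NOT P4) over P1, P2, P3, P4 (16 rows)
Evaluate each row (bits = P1,P2,P3,P4, MSB first):
  row 0 [0000]: (NOT 0 XOR NOT 0) -> 0
  row 1 [0001]: (NOT 0 XOR NOT 1) -> 1
  row 2 [0010]: (NOT 0 XOR NOT 0) -> 0
  row 3 [0011]: (NOT 0 XOR NOT 1) -> 1
  row 4 [0100]: (NOT 1 XOR NOT 0) -> 1
  row 5 [0101]: (NOT 1 XOR NOT 1) -> 0
  row 6 [0110]: (NOT 1 XOR NOT 0) -> 1
  row 7 [0111]: (NOT 1 XOR NOT 1) -> 0
  row 8 [1000]: (NOT 0 XOR NOT 0) -> 0
  row 9 [1001]: (NOT 0 XOR NOT 1) -> 1
  row 10 [1010]: (NOT 0 XOR NOT 0) -> 0
  row 11 [1011]: (NOT 0 XOR NOT 1) -> 1
  row 12 [1100]: (NOT 1 XOR NOT 0) -> 1
  row 13 [1101]: (NOT 1 XOR NOT 1) -> 0
  row 14 [1110]: (NOT 1 XOR NOT 0) -> 1
  row 15 [1111]: (NOT 1 XOR NOT 1) -> 0
Full result column, 4 rows per line (P1,P2 fixed per line; P3,P4 runs 00..11 left to right):
  rows 0-3 [P1,P2=00]: 0101  = hex 5
  rows 4-7 [P1,P2=01]: 1010  = hex A
  rows 8-11 [P1,P2=10]: 0101  = hex 5
  rows 12-15 [P1,P2=11]: 1010  = hex A
Output column (row 0 .. row 15) = 0101101001011010
Output column grouped in 4s = 0101 1010 0101 1010 = 0x5A5A
Convert to decimal digit by digit (value = value*16 + digit):
  5 -> 5
  5*16 + 10 (A) = 90
  90*16 + 5 = 1445
  1445*16 + 10 (A) = 23130
Decimal = 23130

23130


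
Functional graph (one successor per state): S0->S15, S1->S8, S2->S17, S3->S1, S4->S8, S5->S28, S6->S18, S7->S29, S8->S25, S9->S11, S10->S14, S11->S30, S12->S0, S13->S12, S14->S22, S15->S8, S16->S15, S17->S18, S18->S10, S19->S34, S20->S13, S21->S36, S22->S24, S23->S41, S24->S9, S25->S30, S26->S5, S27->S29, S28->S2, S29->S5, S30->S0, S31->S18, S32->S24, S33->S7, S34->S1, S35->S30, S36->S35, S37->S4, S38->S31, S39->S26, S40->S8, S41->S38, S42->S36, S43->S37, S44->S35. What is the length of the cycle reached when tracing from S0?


Trace from S0 until a state repeats:
  S0 -> S15 -> S8 -> S25 -> S30 -> S0
S0 first seen at step 0, revisited at step 5.
Cycle length = 5 - 0 = 5

5


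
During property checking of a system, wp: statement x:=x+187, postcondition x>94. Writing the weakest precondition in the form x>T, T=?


Formula: wp(x:=E, P) = P[E/x] (substitute E for x in postcondition)
Step 1: Postcondition: x>94
Step 2: Substitute x+187 for x: x+187>94
Step 3: Solve for x: x > 94-187 = -93

-93


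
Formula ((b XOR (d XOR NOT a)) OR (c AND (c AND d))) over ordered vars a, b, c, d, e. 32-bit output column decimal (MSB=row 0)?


Formula: ((b XOR (d XOR NOT a)) OR (c AND (c AND d))) over a, b, c, d, e (32 rows)
Evaluate each row (bits = a,b,c,d,e, MSB first):
  row 0 [00000]: ((0 XOR (0 XOR NOT 0)) OR (0 AND (0 AND 0))) -> 1
  row 1 [00001]: ((0 XOR (0 XOR NOT 0)) OR (0 AND (0 AND 0))) -> 1
  row 2 [00010]: ((0 XOR (1 XOR NOT 0)) OR (0 AND (0 AND 1))) -> 0
  row 3 [00011]: ((0 XOR (1 XOR NOT 0)) OR (0 AND (0 AND 1))) -> 0
  row 4 [00100]: ((0 XOR (0 XOR NOT 0)) OR (1 AND (1 AND 0))) -> 1
  row 5 [00101]: ((0 XOR (0 XOR NOT 0)) OR (1 AND (1 AND 0))) -> 1
  row 6 [00110]: ((0 XOR (1 XOR NOT 0)) OR (1 AND (1 AND 1))) -> 1
  row 7 [00111]: ((0 XOR (1 XOR NOT 0)) OR (1 AND (1 AND 1))) -> 1
  row 8 [01000]: ((1 XOR (0 XOR NOT 0)) OR (0 AND (0 AND 0))) -> 0
  row 9 [01001]: ((1 XOR (0 XOR NOT 0)) OR (0 AND (0 AND 0))) -> 0
  row 10 [01010]: ((1 XOR (1 XOR NOT 0)) OR (0 AND (0 AND 1))) -> 1
  row 11 [01011]: ((1 XOR (1 XOR NOT 0)) OR (0 AND (0 AND 1))) -> 1
  row 12 [01100]: ((1 XOR (0 XOR NOT 0)) OR (1 AND (1 AND 0))) -> 0
  row 13 [01101]: ((1 XOR (0 XOR NOT 0)) OR (1 AND (1 AND 0))) -> 0
  row 14 [01110]: ((1 XOR (1 XOR NOT 0)) OR (1 AND (1 AND 1))) -> 1
  row 15 [01111]: ((1 XOR (1 XOR NOT 0)) OR (1 AND (1 AND 1))) -> 1
  row 16 [10000]: ((0 XOR (0 XOR NOT 1)) OR (0 AND (0 AND 0))) -> 0
  row 17 [10001]: ((0 XOR (0 XOR NOT 1)) OR (0 AND (0 AND 0))) -> 0
  row 18 [10010]: ((0 XOR (1 XOR NOT 1)) OR (0 AND (0 AND 1))) -> 1
  row 19 [10011]: ((0 XOR (1 XOR NOT 1)) OR (0 AND (0 AND 1))) -> 1
  row 20 [10100]: ((0 XOR (0 XOR NOT 1)) OR (1 AND (1 AND 0))) -> 0
  row 21 [10101]: ((0 XOR (0 XOR NOT 1)) OR (1 AND (1 AND 0))) -> 0
  row 22 [10110]: ((0 XOR (1 XOR NOT 1)) OR (1 AND (1 AND 1))) -> 1
  row 23 [10111]: ((0 XOR (1 XOR NOT 1)) OR (1 AND (1 AND 1))) -> 1
  row 24 [11000]: ((1 XOR (0 XOR NOT 1)) OR (0 AND (0 AND 0))) -> 1
  row 25 [11001]: ((1 XOR (0 XOR NOT 1)) OR (0 AND (0 AND 0))) -> 1
  row 26 [11010]: ((1 XOR (1 XOR NOT 1)) OR (0 AND (0 AND 1))) -> 0
  row 27 [11011]: ((1 XOR (1 XOR NOT 1)) OR (0 AND (0 AND 1))) -> 0
  row 28 [11100]: ((1 XOR (0 XOR NOT 1)) OR (1 AND (1 AND 0))) -> 1
  row 29 [11101]: ((1 XOR (0 XOR NOT 1)) OR (1 AND (1 AND 0))) -> 1
  row 30 [11110]: ((1 XOR (1 XOR NOT 1)) OR (1 AND (1 AND 1))) -> 1
  row 31 [11111]: ((1 XOR (1 XOR NOT 1)) OR (1 AND (1 AND 1))) -> 1
Full result column, 4 rows per line (a,b,c fixed per line; d,e runs 00..11 left to right):
  rows 0-3 [a,b,c=000]: 1100  = hex C
  rows 4-7 [a,b,c=001]: 1111  = hex F
  rows 8-11 [a,b,c=010]: 0011  = hex 3
  rows 12-15 [a,b,c=011]: 0011  = hex 3
  rows 16-19 [a,b,c=100]: 0011  = hex 3
  rows 20-23 [a,b,c=101]: 0011  = hex 3
  rows 24-27 [a,b,c=110]: 1100  = hex C
  rows 28-31 [a,b,c=111]: 1111  = hex F
Output column (row 0 .. row 31) = 11001111001100110011001111001111
Output column grouped in 4s = 1100 1111 0011 0011 0011 0011 1100 1111 = 0xCF3333CF
Convert to decimal digit by digit (value = value*16 + digit):
  C -> 12
  12*16 + 15 (F) = 207
  207*16 + 3 = 3315
  3315*16 + 3 = 53043
  53043*16 + 3 = 848691
  848691*16 + 3 = 13579059
  13579059*16 + 12 (C) = 217264956
  217264956*16 + 15 (F) = 3476239311
Decimal = 3476239311

3476239311


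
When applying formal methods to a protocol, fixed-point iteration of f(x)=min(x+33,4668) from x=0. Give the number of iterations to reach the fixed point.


Step 1: x=0, cap=4668, increment=33
Step 2: x grows by 33 each step until capped at 4668; fixed point is x=4668
Step 3: iterations = ceil(4668/33) = 142

142


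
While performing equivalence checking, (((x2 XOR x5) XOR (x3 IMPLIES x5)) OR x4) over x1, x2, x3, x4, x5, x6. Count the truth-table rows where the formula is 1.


Formula: (((x2 XOR x5) XOR (x3 IMPLIES x5)) OR x4) over 6 vars (64 rows)
Evaluate each row (x1, x2, x3, x4, x5, x6 as bits, MSB first):
  row 0 [000000]: (((0 XOR 0) XOR (0 IMPLIES 0)) OR 0) -> 1
  row 1 [000001]: (((0 XOR 0) XOR (0 IMPLIES 0)) OR 0) -> 1
  row 2 [000010]: (((0 XOR 1) XOR (0 IMPLIES 1)) OR 0) -> 0
  row 3 [000011]: (((0 XOR 1) XOR (0 IMPLIES 1)) OR 0) -> 0
  row 4 [000100]: (((0 XOR 0) XOR (0 IMPLIES 0)) OR 1) -> 1
  (every remaining row is evaluated the same way; all 64 results are listed next)
Full result column, 8 rows per line (x1,x2,x3 fixed per line; x4,x5,x6 runs 000..111 left to right):
  rows 0-7 [x1,x2,x3=000]: 11001111  (ones: 6)
  rows 8-15 [x1,x2,x3=001]: 00001111  (ones: 4)
  rows 16-23 [x1,x2,x3=010]: 00111111  (ones: 6)
  rows 24-31 [x1,x2,x3=011]: 11111111  (ones: 8)
  rows 32-39 [x1,x2,x3=100]: 11001111  (ones: 6)
  rows 40-47 [x1,x2,x3=101]: 00001111  (ones: 4)
  rows 48-55 [x1,x2,x3=110]: 00111111  (ones: 6)
  rows 56-63 [x1,x2,x3=111]: 11111111  (ones: 8)
Count of 1-rows = 6+4+6+8+6+4+6+8 = 48

48


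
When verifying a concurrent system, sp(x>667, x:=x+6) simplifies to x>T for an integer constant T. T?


Formula: sp(P, x:=E) = exists old_x. (x = E[old_x/x]) AND P[old_x/x] (old_x is the value of x before the assignment; eliminate old_x by solving x = E[old_x/x] for old_x)
Step 1: Precondition P: x>667, i.e. old_x > 667
Step 2: Assignment gives x = old_x + 6, so old_x = x - 6
Step 3: Substitute into P: x - 6 > 667
Step 4: Simplify: x > 667+6 = 673

673


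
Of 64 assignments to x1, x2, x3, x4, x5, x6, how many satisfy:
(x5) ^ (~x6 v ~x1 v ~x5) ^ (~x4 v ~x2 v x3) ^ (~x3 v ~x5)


CNF with 4 clauses over 6 vars (64 assignments).
An assignment satisfies CNF iff every clause has >=1 true literal.
Check each row (bits = x1,x2,x3,x4,x5,x6; clause T/F shown):
  row 0 [000000]: clauses=FTTT -> 0
  row 1 [000001]: clauses=FTTT -> 0
  row 2 [000010]: clauses=TTTT -> 1
  row 3 [000011]: clauses=TTTT -> 1
  row 4 [000100]: clauses=FTTT -> 0
  (every remaining row is evaluated the same way; all 64 results are listed next)
Full result column, 8 rows per line (x1,x2,x3 fixed per line; x4,x5,x6 runs 000..111 left to right):
  rows 0-7 [x1,x2,x3=000]: 00110011  (ones: 4)
  rows 8-15 [x1,x2,x3=001]: 00000000  (ones: 0)
  rows 16-23 [x1,x2,x3=010]: 00110000  (ones: 2)
  rows 24-31 [x1,x2,x3=011]: 00000000  (ones: 0)
  rows 32-39 [x1,x2,x3=100]: 00100010  (ones: 2)
  rows 40-47 [x1,x2,x3=101]: 00000000  (ones: 0)
  rows 48-55 [x1,x2,x3=110]: 00100000  (ones: 1)
  rows 56-63 [x1,x2,x3=111]: 00000000  (ones: 0)
Satisfying assignments = 4+0+2+0+2+0+1+0 = 9

9


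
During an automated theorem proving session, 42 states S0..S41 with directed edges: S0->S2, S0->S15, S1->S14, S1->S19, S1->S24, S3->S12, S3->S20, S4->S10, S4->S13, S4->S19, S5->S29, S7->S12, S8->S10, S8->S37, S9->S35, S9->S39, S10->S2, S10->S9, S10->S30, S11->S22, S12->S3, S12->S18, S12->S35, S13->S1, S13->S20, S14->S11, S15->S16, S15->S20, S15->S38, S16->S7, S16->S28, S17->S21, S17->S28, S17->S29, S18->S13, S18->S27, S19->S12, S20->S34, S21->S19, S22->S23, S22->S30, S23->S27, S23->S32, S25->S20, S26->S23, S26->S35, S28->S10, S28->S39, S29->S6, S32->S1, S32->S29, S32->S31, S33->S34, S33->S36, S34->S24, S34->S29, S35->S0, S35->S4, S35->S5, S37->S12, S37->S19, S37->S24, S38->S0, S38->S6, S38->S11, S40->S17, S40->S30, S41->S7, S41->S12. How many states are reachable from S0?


BFS from S0:
  layer 0: {S0}
  layer 1: {S2, S15}
  layer 2: {S16, S20, S38}
  layer 3: {S6, S7, S11, S28, S34}
  layer 4: {S10, S12, S22, S24, S29, S39}
  layer 5: {S3, S9, S18, S23, S30, S35}
  layer 6: {S4, S5, S13, S27, S32}
  layer 7: {S1, S19, S31}
  layer 8: {S14}
Reachable set: {S0, S1, S2, S3, S4, S5, S6, S7, S9, S10, S11, S12, S13, S14, S15, S16, S18, S19, S20, S22, S23, S24, S27, S28, S29, S30, S31, S32, S34, S35, S38, S39}
Count = 32

32


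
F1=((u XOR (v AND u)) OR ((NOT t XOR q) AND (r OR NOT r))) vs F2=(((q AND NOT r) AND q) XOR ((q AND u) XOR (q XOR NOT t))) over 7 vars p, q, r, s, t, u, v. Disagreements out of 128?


F1 = ((u XOR (v AND u)) OR ((NOT t XOR q) AND (r OR NOT r)))
F2 = (((q AND NOT r) AND q) XOR ((q AND u) XOR (q XOR NOT t)))
Evaluate both on each of 128 rows (bits = p,q,r,s,t,u,v):
  row 0 [0000000]: F1=1 F2=1 -> 0
  row 1 [0000001]: F1=1 F2=1 -> 0
  row 2 [0000010]: F1=1 F2=1 -> 0
  row 3 [0000011]: F1=1 F2=1 -> 0
  row 4 [0000100]: F1=0 F2=0 -> 0
  (every remaining row is evaluated the same way; all 128 results are listed next)
Full result column, 8 rows per line (p,q,r,s fixed per line; t,u,v runs 000..111 left to right):
  rows 0-7 [p,q,r,s=0000]: 00000010  (ones: 1)
  rows 8-15 [p,q,r,s=0001]: 00000010  (ones: 1)
  rows 16-23 [p,q,r,s=0010]: 00000010  (ones: 1)
  rows 24-31 [p,q,r,s=0011]: 00000010  (ones: 1)
  rows 32-39 [p,q,r,s=0100]: 11101100  (ones: 5)
  rows 40-47 [p,q,r,s=0101]: 11101100  (ones: 5)
  rows 48-55 [p,q,r,s=0110]: 00010011  (ones: 3)
  rows 56-63 [p,q,r,s=0111]: 00010011  (ones: 3)
  rows 64-71 [p,q,r,s=1000]: 00000010  (ones: 1)
  rows 72-79 [p,q,r,s=1001]: 00000010  (ones: 1)
  rows 80-87 [p,q,r,s=1010]: 00000010  (ones: 1)
  rows 88-95 [p,q,r,s=1011]: 00000010  (ones: 1)
  rows 96-103 [p,q,r,s=1100]: 11101100  (ones: 5)
  rows 104-111 [p,q,r,s=1101]: 11101100  (ones: 5)
  rows 112-119 [p,q,r,s=1110]: 00010011  (ones: 3)
  rows 120-127 [p,q,r,s=1111]: 00010011  (ones: 3)
Disagreements = 1+1+1+1+5+5+3+3+1+1+1+1+5+5+3+3 = 40

40


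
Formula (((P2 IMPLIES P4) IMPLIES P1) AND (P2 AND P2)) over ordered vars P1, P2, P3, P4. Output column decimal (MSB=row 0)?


Formula: (((P2 IMPLIES P4) IMPLIES P1) AND (P2 AND P2)) over P1, P2, P3, P4 (16 rows)
Evaluate each row (bits = P1,P2,P3,P4, MSB first):
  row 0 [0000]: (((0 IMPLIES 0) IMPLIES 0) AND (0 AND 0)) -> 0
  row 1 [0001]: (((0 IMPLIES 1) IMPLIES 0) AND (0 AND 0)) -> 0
  row 2 [0010]: (((0 IMPLIES 0) IMPLIES 0) AND (0 AND 0)) -> 0
  row 3 [0011]: (((0 IMPLIES 1) IMPLIES 0) AND (0 AND 0)) -> 0
  row 4 [0100]: (((1 IMPLIES 0) IMPLIES 0) AND (1 AND 1)) -> 1
  row 5 [0101]: (((1 IMPLIES 1) IMPLIES 0) AND (1 AND 1)) -> 0
  row 6 [0110]: (((1 IMPLIES 0) IMPLIES 0) AND (1 AND 1)) -> 1
  row 7 [0111]: (((1 IMPLIES 1) IMPLIES 0) AND (1 AND 1)) -> 0
  row 8 [1000]: (((0 IMPLIES 0) IMPLIES 1) AND (0 AND 0)) -> 0
  row 9 [1001]: (((0 IMPLIES 1) IMPLIES 1) AND (0 AND 0)) -> 0
  row 10 [1010]: (((0 IMPLIES 0) IMPLIES 1) AND (0 AND 0)) -> 0
  row 11 [1011]: (((0 IMPLIES 1) IMPLIES 1) AND (0 AND 0)) -> 0
  row 12 [1100]: (((1 IMPLIES 0) IMPLIES 1) AND (1 AND 1)) -> 1
  row 13 [1101]: (((1 IMPLIES 1) IMPLIES 1) AND (1 AND 1)) -> 1
  row 14 [1110]: (((1 IMPLIES 0) IMPLIES 1) AND (1 AND 1)) -> 1
  row 15 [1111]: (((1 IMPLIES 1) IMPLIES 1) AND (1 AND 1)) -> 1
Full result column, 4 rows per line (P1,P2 fixed per line; P3,P4 runs 00..11 left to right):
  rows 0-3 [P1,P2=00]: 0000  = hex 0
  rows 4-7 [P1,P2=01]: 1010  = hex A
  rows 8-11 [P1,P2=10]: 0000  = hex 0
  rows 12-15 [P1,P2=11]: 1111  = hex F
Output column (row 0 .. row 15) = 0000101000001111
Output column grouped in 4s = 0000 1010 0000 1111 = 0x0A0F
Convert to decimal digit by digit (value = value*16 + digit):
  0 -> 0
  0*16 + 10 (A) = 10
  10*16 + 0 = 160
  160*16 + 15 (F) = 2575
Decimal = 2575

2575


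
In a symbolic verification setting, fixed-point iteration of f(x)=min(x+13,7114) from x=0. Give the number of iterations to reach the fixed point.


Step 1: x=0, cap=7114, increment=13
Step 2: x grows by 13 each step until capped at 7114; fixed point is x=7114
Step 3: iterations = ceil(7114/13) = 548

548


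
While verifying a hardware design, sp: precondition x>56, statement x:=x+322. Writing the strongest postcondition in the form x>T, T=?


Formula: sp(P, x:=E) = exists old_x. (x = E[old_x/x]) AND P[old_x/x] (old_x is the value of x before the assignment; eliminate old_x by solving x = E[old_x/x] for old_x)
Step 1: Precondition P: x>56, i.e. old_x > 56
Step 2: Assignment gives x = old_x + 322, so old_x = x - 322
Step 3: Substitute into P: x - 322 > 56
Step 4: Simplify: x > 56+322 = 378

378


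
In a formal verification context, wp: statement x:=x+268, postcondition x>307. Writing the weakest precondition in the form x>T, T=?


Formula: wp(x:=E, P) = P[E/x] (substitute E for x in postcondition)
Step 1: Postcondition: x>307
Step 2: Substitute x+268 for x: x+268>307
Step 3: Solve for x: x > 307-268 = 39

39


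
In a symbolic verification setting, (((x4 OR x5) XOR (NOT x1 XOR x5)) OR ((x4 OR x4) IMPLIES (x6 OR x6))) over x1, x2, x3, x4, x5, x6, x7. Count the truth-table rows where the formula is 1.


Formula: (((x4 OR x5) XOR (NOT x1 XOR x5)) OR ((x4 OR x4) IMPLIES (x6 OR x6))) over 7 vars (128 rows)
Evaluate each row (x1, x2, x3, x4, x5, x6, x7 as bits, MSB first):
  row 0 [0000000]: (((0 OR 0) XOR (NOT 0 XOR 0)) OR ((0 OR 0) IMPLIES (0 OR 0))) -> 1
  row 1 [0000001]: (((0 OR 0) XOR (NOT 0 XOR 0)) OR ((0 OR 0) IMPLIES (0 OR 0))) -> 1
  row 2 [0000010]: (((0 OR 0) XOR (NOT 0 XOR 0)) OR ((0 OR 0) IMPLIES (1 OR 1))) -> 1
  row 3 [0000011]: (((0 OR 0) XOR (NOT 0 XOR 0)) OR ((0 OR 0) IMPLIES (1 OR 1))) -> 1
  row 4 [0000100]: (((0 OR 1) XOR (NOT 0 XOR 1)) OR ((0 OR 0) IMPLIES (0 OR 0))) -> 1
  (every remaining row is evaluated the same way; all 128 results are listed next)
Full result column, 8 rows per line (x1,x2,x3,x4 fixed per line; x5,x6,x7 runs 000..111 left to right):
  rows 0-7 [x1,x2,x3,x4=0000]: 11111111  (ones: 8)
  rows 8-15 [x1,x2,x3,x4=0001]: 00111111  (ones: 6)
  rows 16-23 [x1,x2,x3,x4=0010]: 11111111  (ones: 8)
  rows 24-31 [x1,x2,x3,x4=0011]: 00111111  (ones: 6)
  rows 32-39 [x1,x2,x3,x4=0100]: 11111111  (ones: 8)
  rows 40-47 [x1,x2,x3,x4=0101]: 00111111  (ones: 6)
  rows 48-55 [x1,x2,x3,x4=0110]: 11111111  (ones: 8)
  rows 56-63 [x1,x2,x3,x4=0111]: 00111111  (ones: 6)
  rows 64-71 [x1,x2,x3,x4=1000]: 11111111  (ones: 8)
  rows 72-79 [x1,x2,x3,x4=1001]: 11110011  (ones: 6)
  rows 80-87 [x1,x2,x3,x4=1010]: 11111111  (ones: 8)
  rows 88-95 [x1,x2,x3,x4=1011]: 11110011  (ones: 6)
  rows 96-103 [x1,x2,x3,x4=1100]: 11111111  (ones: 8)
  rows 104-111 [x1,x2,x3,x4=1101]: 11110011  (ones: 6)
  rows 112-119 [x1,x2,x3,x4=1110]: 11111111  (ones: 8)
  rows 120-127 [x1,x2,x3,x4=1111]: 11110011  (ones: 6)
Count of 1-rows = 8+6+8+6+8+6+8+6+8+6+8+6+8+6+8+6 = 112

112
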